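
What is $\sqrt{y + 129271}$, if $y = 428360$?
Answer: $3 \sqrt{61959} \approx 746.75$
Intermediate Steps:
$\sqrt{y + 129271} = \sqrt{428360 + 129271} = \sqrt{557631} = 3 \sqrt{61959}$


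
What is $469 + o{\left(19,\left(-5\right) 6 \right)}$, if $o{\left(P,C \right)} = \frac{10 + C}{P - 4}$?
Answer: $\frac{1403}{3} \approx 467.67$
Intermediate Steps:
$o{\left(P,C \right)} = \frac{10 + C}{-4 + P}$
$469 + o{\left(19,\left(-5\right) 6 \right)} = 469 + \frac{10 - 30}{-4 + 19} = 469 + \frac{10 - 30}{15} = 469 + \frac{1}{15} \left(-20\right) = 469 - \frac{4}{3} = \frac{1403}{3}$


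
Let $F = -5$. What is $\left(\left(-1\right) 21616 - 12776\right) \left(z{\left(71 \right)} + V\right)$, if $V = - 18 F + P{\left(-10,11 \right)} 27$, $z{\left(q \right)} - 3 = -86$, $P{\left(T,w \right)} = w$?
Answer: $-10455168$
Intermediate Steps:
$z{\left(q \right)} = -83$ ($z{\left(q \right)} = 3 - 86 = -83$)
$V = 387$ ($V = \left(-18\right) \left(-5\right) + 11 \cdot 27 = 90 + 297 = 387$)
$\left(\left(-1\right) 21616 - 12776\right) \left(z{\left(71 \right)} + V\right) = \left(\left(-1\right) 21616 - 12776\right) \left(-83 + 387\right) = \left(-21616 - 12776\right) 304 = \left(-34392\right) 304 = -10455168$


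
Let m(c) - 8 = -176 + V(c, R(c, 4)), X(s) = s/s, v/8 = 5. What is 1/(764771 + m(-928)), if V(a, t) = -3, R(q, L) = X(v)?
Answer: 1/764600 ≈ 1.3079e-6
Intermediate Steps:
v = 40 (v = 8*5 = 40)
X(s) = 1
R(q, L) = 1
m(c) = -171 (m(c) = 8 + (-176 - 3) = 8 - 179 = -171)
1/(764771 + m(-928)) = 1/(764771 - 171) = 1/764600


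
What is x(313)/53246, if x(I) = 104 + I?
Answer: 417/53246 ≈ 0.0078316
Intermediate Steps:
x(313)/53246 = (104 + 313)/53246 = 417*(1/53246) = 417/53246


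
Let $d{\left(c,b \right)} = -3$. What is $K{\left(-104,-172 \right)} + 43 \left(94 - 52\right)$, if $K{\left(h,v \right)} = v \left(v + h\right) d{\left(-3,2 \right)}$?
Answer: $-140610$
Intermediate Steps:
$K{\left(h,v \right)} = - 3 v \left(h + v\right)$ ($K{\left(h,v \right)} = v \left(v + h\right) \left(-3\right) = v \left(h + v\right) \left(-3\right) = - 3 v \left(h + v\right)$)
$K{\left(-104,-172 \right)} + 43 \left(94 - 52\right) = \left(-3\right) \left(-172\right) \left(-104 - 172\right) + 43 \left(94 - 52\right) = \left(-3\right) \left(-172\right) \left(-276\right) + 43 \cdot 42 = -142416 + 1806 = -140610$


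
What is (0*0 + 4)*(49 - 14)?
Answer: 140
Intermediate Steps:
(0*0 + 4)*(49 - 14) = (0 + 4)*35 = 4*35 = 140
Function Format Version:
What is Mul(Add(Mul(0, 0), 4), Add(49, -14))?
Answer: 140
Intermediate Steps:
Mul(Add(Mul(0, 0), 4), Add(49, -14)) = Mul(Add(0, 4), 35) = Mul(4, 35) = 140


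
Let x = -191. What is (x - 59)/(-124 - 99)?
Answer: 250/223 ≈ 1.1211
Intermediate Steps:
(x - 59)/(-124 - 99) = (-191 - 59)/(-124 - 99) = -250/(-223) = -250*(-1/223) = 250/223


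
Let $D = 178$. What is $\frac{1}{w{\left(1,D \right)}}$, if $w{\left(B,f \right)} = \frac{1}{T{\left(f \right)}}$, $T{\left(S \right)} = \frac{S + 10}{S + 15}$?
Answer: $\frac{188}{193} \approx 0.97409$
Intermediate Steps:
$T{\left(S \right)} = \frac{10 + S}{15 + S}$
$w{\left(B,f \right)} = \frac{15 + f}{10 + f}$ ($w{\left(B,f \right)} = \frac{1}{\frac{1}{15 + f} \left(10 + f\right)} = \frac{15 + f}{10 + f}$)
$\frac{1}{w{\left(1,D \right)}} = \frac{1}{\frac{1}{10 + 178} \left(15 + 178\right)} = \frac{1}{\frac{1}{188} \cdot 193} = \frac{1}{\frac{193}{188}} = \frac{188}{193}$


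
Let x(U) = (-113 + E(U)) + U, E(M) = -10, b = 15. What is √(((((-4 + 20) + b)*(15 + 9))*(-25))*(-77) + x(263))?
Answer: 2*√358085 ≈ 1196.8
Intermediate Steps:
x(U) = -123 + U (x(U) = (-113 - 10) + U = -123 + U)
√(((((-4 + 20) + b)*(15 + 9))*(-25))*(-77) + x(263)) = √(((((-4 + 20) + 15)*(15 + 9))*(-25))*(-77) + (-123 + 263)) = √((((16 + 15)*24)*(-25))*(-77) + 140) = √(((31*24)*(-25))*(-77) + 140) = √((744*(-25))*(-77) + 140) = √(-18600*(-77) + 140) = √(1432200 + 140) = √1432340 = 2*√358085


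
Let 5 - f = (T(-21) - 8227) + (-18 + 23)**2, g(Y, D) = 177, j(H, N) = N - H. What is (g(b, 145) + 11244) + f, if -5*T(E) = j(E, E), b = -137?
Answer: 19628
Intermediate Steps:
T(E) = 0 (T(E) = -(E - E)/5 = -1/5*0 = 0)
f = 8207 (f = 5 - ((0 - 8227) + (-18 + 23)**2) = 5 - (-8227 + 5**2) = 5 - (-8227 + 25) = 5 - 1*(-8202) = 5 + 8202 = 8207)
(g(b, 145) + 11244) + f = (177 + 11244) + 8207 = 11421 + 8207 = 19628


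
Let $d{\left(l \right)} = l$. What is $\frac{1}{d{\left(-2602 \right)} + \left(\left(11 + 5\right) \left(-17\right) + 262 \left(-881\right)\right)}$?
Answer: $- \frac{1}{233696} \approx -4.2791 \cdot 10^{-6}$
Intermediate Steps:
$\frac{1}{d{\left(-2602 \right)} + \left(\left(11 + 5\right) \left(-17\right) + 262 \left(-881\right)\right)} = \frac{1}{-2602 + \left(\left(11 + 5\right) \left(-17\right) + 262 \left(-881\right)\right)} = \frac{1}{-2602 + \left(16 \left(-17\right) - 230822\right)} = \frac{1}{-2602 - 231094} = \frac{1}{-233696} = - \frac{1}{233696}$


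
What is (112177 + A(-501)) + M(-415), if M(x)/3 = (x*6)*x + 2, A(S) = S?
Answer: 3211732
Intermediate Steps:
M(x) = 6 + 18*x² (M(x) = 3*((x*6)*x + 2) = 3*((6*x)*x + 2) = 3*(6*x² + 2) = 3*(2 + 6*x²) = 6 + 18*x²)
(112177 + A(-501)) + M(-415) = (112177 - 501) + (6 + 18*(-415)²) = 111676 + (6 + 18*172225) = 111676 + (6 + 3100050) = 111676 + 3100056 = 3211732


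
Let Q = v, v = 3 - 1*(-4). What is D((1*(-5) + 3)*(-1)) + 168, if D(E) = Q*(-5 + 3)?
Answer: 154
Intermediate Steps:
v = 7 (v = 3 + 4 = 7)
Q = 7
D(E) = -14 (D(E) = 7*(-5 + 3) = 7*(-2) = -14)
D((1*(-5) + 3)*(-1)) + 168 = -14 + 168 = 154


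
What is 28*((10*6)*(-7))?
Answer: -11760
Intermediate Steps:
28*((10*6)*(-7)) = 28*(60*(-7)) = 28*(-420) = -11760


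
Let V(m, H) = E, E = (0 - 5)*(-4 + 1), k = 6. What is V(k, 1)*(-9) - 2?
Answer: -137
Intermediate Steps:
E = 15 (E = -5*(-3) = 15)
V(m, H) = 15
V(k, 1)*(-9) - 2 = 15*(-9) - 2 = -135 - 2 = -137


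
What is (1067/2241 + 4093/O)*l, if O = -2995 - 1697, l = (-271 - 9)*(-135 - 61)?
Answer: -19052730760/876231 ≈ -21744.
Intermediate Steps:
l = 54880 (l = -280*(-196) = 54880)
O = -4692
(1067/2241 + 4093/O)*l = (1067/2241 + 4093/(-4692))*54880 = (1067*(1/2241) + 4093*(-1/4692))*54880 = (1067/2241 - 4093/4692)*54880 = -1388683/3504924*54880 = -19052730760/876231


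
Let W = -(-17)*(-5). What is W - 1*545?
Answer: -630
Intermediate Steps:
W = -85 (W = -17*5 = -85)
W - 1*545 = -85 - 1*545 = -85 - 545 = -630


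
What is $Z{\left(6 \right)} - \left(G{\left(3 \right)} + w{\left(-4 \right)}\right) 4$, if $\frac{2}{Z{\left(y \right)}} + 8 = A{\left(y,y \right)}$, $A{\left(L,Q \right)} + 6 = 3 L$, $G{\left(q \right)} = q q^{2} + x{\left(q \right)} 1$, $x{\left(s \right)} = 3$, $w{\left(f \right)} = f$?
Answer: $- \frac{207}{2} \approx -103.5$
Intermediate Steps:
$G{\left(q \right)} = 3 + q^{3}$ ($G{\left(q \right)} = q q^{2} + 3 \cdot 1 = q^{3} + 3 = 3 + q^{3}$)
$A{\left(L,Q \right)} = -6 + 3 L$
$Z{\left(y \right)} = \frac{2}{-14 + 3 y}$ ($Z{\left(y \right)} = \frac{2}{-8 + \left(-6 + 3 y\right)} = \frac{2}{-14 + 3 y}$)
$Z{\left(6 \right)} - \left(G{\left(3 \right)} + w{\left(-4 \right)}\right) 4 = \frac{2}{-14 + 3 \cdot 6} - \left(\left(3 + 3^{3}\right) - 4\right) 4 = \frac{2}{-14 + 18} - \left(\left(3 + 27\right) - 4\right) 4 = \frac{2}{4} - \left(30 - 4\right) 4 = 2 \cdot \frac{1}{4} - 26 \cdot 4 = \frac{1}{2} - 104 = - \frac{207}{2}$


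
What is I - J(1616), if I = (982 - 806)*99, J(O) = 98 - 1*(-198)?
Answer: 17128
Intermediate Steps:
J(O) = 296 (J(O) = 98 + 198 = 296)
I = 17424 (I = 176*99 = 17424)
I - J(1616) = 17424 - 1*296 = 17424 - 296 = 17128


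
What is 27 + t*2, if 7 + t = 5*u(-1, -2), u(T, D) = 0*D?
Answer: 13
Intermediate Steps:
u(T, D) = 0
t = -7 (t = -7 + 5*0 = -7 + 0 = -7)
27 + t*2 = 27 - 7*2 = 27 - 14 = 13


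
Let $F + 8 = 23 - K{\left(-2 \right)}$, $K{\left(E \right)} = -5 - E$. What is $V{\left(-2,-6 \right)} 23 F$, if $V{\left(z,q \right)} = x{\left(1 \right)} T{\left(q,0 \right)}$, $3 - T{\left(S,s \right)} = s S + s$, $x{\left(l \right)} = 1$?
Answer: $1242$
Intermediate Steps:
$T{\left(S,s \right)} = 3 - s - S s$ ($T{\left(S,s \right)} = 3 - \left(s S + s\right) = 3 - \left(S s + s\right) = 3 - \left(s + S s\right) = 3 - s - S s$)
$F = 18$ ($F = -8 + \left(23 - \left(-5 - -2\right)\right) = -8 + \left(23 - \left(-5 + 2\right)\right) = -8 + \left(23 - -3\right) = -8 + \left(23 + 3\right) = -8 + 26 = 18$)
$V{\left(z,q \right)} = 3$ ($V{\left(z,q \right)} = 1 \left(3 - 0 - q 0\right) = 1 \left(3 + 0 + 0\right) = 1 \cdot 3 = 3$)
$V{\left(-2,-6 \right)} 23 F = 3 \cdot 23 \cdot 18 = 69 \cdot 18 = 1242$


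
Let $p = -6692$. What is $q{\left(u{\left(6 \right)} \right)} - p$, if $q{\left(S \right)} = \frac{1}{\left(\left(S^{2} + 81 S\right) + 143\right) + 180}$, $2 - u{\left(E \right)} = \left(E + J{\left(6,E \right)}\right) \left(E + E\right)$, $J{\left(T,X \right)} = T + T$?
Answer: $\frac{192629221}{28785} \approx 6692.0$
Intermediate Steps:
$J{\left(T,X \right)} = 2 T$
$u{\left(E \right)} = 2 - 2 E \left(12 + E\right)$ ($u{\left(E \right)} = 2 - \left(E + 2 \cdot 6\right) \left(E + E\right) = 2 - \left(E + 12\right) 2 E = 2 - \left(12 + E\right) 2 E = 2 - 2 E \left(12 + E\right)$)
$q{\left(S \right)} = \frac{1}{323 + S^{2} + 81 S}$ ($q{\left(S \right)} = \frac{1}{\left(143 + S^{2} + 81 S\right) + 180} = \frac{1}{323 + S^{2} + 81 S}$)
$q{\left(u{\left(6 \right)} \right)} - p = \frac{1}{323 + \left(2 - 144 - 2 \cdot 6^{2}\right)^{2} + 81 \left(2 - 144 - 2 \cdot 6^{2}\right)} - -6692 = \frac{1}{323 + \left(2 - 144 - 72\right)^{2} + 81 \left(2 - 144 - 72\right)} + 6692 = \frac{1}{323 + \left(-214\right)^{2} + 81 \left(-214\right)} + 6692 = \frac{1}{323 + 45796 - 17334} + 6692 = \frac{1}{28785} + 6692 = \frac{192629221}{28785}$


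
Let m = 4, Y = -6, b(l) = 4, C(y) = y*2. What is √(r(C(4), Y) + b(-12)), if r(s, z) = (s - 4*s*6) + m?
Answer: 4*I*√11 ≈ 13.266*I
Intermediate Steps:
C(y) = 2*y
r(s, z) = 4 - 23*s (r(s, z) = (s - 4*s*6) + 4 = (s - 24*s) + 4 = -23*s + 4 = 4 - 23*s)
√(r(C(4), Y) + b(-12)) = √((4 - 46*4) + 4) = √((4 - 23*8) + 4) = √((4 - 184) + 4) = √(-180 + 4) = √(-176) = 4*I*√11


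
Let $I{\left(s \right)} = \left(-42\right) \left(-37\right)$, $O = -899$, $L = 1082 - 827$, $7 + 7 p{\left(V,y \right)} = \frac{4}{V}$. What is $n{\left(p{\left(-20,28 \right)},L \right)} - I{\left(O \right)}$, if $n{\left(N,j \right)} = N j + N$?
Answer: $- \frac{63606}{35} \approx -1817.3$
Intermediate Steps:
$p{\left(V,y \right)} = -1 + \frac{4}{7 V}$ ($p{\left(V,y \right)} = -1 + \frac{4 \frac{1}{V}}{7} = -1 + \frac{4}{7 V}$)
$L = 255$
$n{\left(N,j \right)} = N + N j$
$I{\left(s \right)} = 1554$
$n{\left(p{\left(-20,28 \right)},L \right)} - I{\left(O \right)} = \frac{\frac{4}{7} - -20}{-20} \left(1 + 255\right) - 1554 = - \frac{\frac{4}{7} + 20}{20} \cdot 256 - 1554 = \left(- \frac{1}{20}\right) \frac{144}{7} \cdot 256 - 1554 = \left(- \frac{36}{35}\right) 256 - 1554 = - \frac{9216}{35} - 1554 = - \frac{63606}{35}$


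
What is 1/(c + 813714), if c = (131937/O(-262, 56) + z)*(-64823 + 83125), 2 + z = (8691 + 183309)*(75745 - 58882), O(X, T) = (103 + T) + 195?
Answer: 59/3496122867629319 ≈ 1.6876e-14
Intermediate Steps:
O(X, T) = 298 + T
z = 3237695998 (z = -2 + (8691 + 183309)*(75745 - 58882) = -2 + 192000*16863 = -2 + 3237696000 = 3237695998)
c = 3496122819620193/59 (c = (131937/(298 + 56) + 3237695998)*(-64823 + 83125) = (131937/354 + 3237695998)*18302 = (131937*(1/354) + 3237695998)*18302 = (43979/118 + 3237695998)*18302 = (382048171743/118)*18302 = 3496122819620193/59 ≈ 5.9256e+13)
1/(c + 813714) = 1/(3496122819620193/59 + 813714) = 1/(3496122867629319/59) = 59/3496122867629319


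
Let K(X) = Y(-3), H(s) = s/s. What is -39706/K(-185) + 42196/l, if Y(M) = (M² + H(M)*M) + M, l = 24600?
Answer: -27128917/2050 ≈ -13234.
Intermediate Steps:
H(s) = 1
Y(M) = M² + 2*M (Y(M) = (M² + 1*M) + M = (M² + M) + M = (M + M²) + M = M² + 2*M)
K(X) = 3 (K(X) = -3*(2 - 3) = -3*(-1) = 3)
-39706/K(-185) + 42196/l = -39706/3 + 42196/24600 = -39706*⅓ + 42196*(1/24600) = -39706/3 + 10549/6150 = -27128917/2050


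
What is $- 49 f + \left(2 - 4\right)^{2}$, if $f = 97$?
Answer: $-4749$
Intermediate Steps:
$- 49 f + \left(2 - 4\right)^{2} = \left(-49\right) 97 + \left(2 - 4\right)^{2} = -4753 + \left(-2\right)^{2} = -4753 + 4 = -4749$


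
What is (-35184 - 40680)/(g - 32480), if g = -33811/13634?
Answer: 1034329776/442866131 ≈ 2.3355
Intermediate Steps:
g = -33811/13634 (g = -33811*1/13634 = -33811/13634 ≈ -2.4799)
(-35184 - 40680)/(g - 32480) = (-35184 - 40680)/(-33811/13634 - 32480) = -75864/(-442866131/13634) = -75864*(-13634/442866131) = 1034329776/442866131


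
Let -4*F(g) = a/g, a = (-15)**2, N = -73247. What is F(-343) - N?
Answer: 100495109/1372 ≈ 73247.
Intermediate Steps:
a = 225
F(g) = -225/(4*g)
F(-343) - N = -225/4/(-343) - 1*(-73247) = -225/4*(-1/343) + 73247 = 225/1372 + 73247 = 100495109/1372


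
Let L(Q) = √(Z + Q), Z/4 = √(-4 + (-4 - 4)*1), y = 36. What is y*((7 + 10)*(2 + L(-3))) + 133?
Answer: 1357 + 612*√(-3 + 8*I*√3) ≈ 2803.8 + 1793.6*I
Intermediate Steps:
Z = 8*I*√3 (Z = 4*√(-4 + (-4 - 4)*1) = 4*√(-4 - 8*1) = 4*√(-4 - 8) = 4*√(-12) = 4*(2*I*√3) = 8*I*√3 ≈ 13.856*I)
L(Q) = √(Q + 8*I*√3) (L(Q) = √(8*I*√3 + Q) = √(Q + 8*I*√3))
y*((7 + 10)*(2 + L(-3))) + 133 = 36*((7 + 10)*(2 + √(-3 + 8*I*√3))) + 133 = 36*(17*(2 + √(-3 + 8*I*√3))) + 133 = 36*(34 + 17*√(-3 + 8*I*√3)) + 133 = (1224 + 612*√(-3 + 8*I*√3)) + 133 = 1357 + 612*√(-3 + 8*I*√3)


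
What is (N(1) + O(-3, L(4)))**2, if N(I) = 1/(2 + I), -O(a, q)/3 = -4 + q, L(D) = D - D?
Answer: 1369/9 ≈ 152.11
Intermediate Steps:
L(D) = 0
O(a, q) = 12 - 3*q (O(a, q) = -3*(-4 + q) = 12 - 3*q)
(N(1) + O(-3, L(4)))**2 = (1/(2 + 1) + (12 - 3*0))**2 = (1/3 + (12 + 0))**2 = (1/3 + 12)**2 = (37/3)**2 = 1369/9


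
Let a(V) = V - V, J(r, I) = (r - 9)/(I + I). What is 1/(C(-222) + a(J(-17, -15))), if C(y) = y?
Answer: -1/222 ≈ -0.0045045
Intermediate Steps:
J(r, I) = (-9 + r)/(2*I) (J(r, I) = (-9 + r)/((2*I)) = (-9 + r)*(1/(2*I)) = (-9 + r)/(2*I))
a(V) = 0
1/(C(-222) + a(J(-17, -15))) = 1/(-222 + 0) = 1/(-222) = -1/222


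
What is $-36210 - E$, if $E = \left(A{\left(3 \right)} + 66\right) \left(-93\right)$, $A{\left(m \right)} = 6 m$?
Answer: $-28398$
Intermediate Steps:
$E = -7812$ ($E = \left(6 \cdot 3 + 66\right) \left(-93\right) = \left(18 + 66\right) \left(-93\right) = 84 \left(-93\right) = -7812$)
$-36210 - E = -36210 - -7812 = -36210 + 7812 = -28398$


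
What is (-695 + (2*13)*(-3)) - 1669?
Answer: -2442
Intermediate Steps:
(-695 + (2*13)*(-3)) - 1669 = (-695 + 26*(-3)) - 1669 = (-695 - 78) - 1669 = -773 - 1669 = -2442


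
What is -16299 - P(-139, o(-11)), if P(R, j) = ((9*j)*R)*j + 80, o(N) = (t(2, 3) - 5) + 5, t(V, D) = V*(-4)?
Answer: 63685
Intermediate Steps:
t(V, D) = -4*V
o(N) = -8 (o(N) = (-4*2 - 5) + 5 = (-8 - 5) + 5 = -13 + 5 = -8)
P(R, j) = 80 + 9*R*j² (P(R, j) = (9*R*j)*j + 80 = 9*R*j² + 80 = 80 + 9*R*j²)
-16299 - P(-139, o(-11)) = -16299 - (80 + 9*(-139)*(-8)²) = -16299 - (80 + 9*(-139)*64) = -16299 - (80 - 80064) = -16299 - 1*(-79984) = -16299 + 79984 = 63685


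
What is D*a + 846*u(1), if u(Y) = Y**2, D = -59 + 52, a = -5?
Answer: 881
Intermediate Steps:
D = -7
D*a + 846*u(1) = -7*(-5) + 846*1**2 = 35 + 846*1 = 35 + 846 = 881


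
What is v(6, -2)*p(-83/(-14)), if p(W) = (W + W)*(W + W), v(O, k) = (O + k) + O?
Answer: 68890/49 ≈ 1405.9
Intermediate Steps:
v(O, k) = k + 2*O
p(W) = 4*W**2 (p(W) = (2*W)*(2*W) = 4*W**2)
v(6, -2)*p(-83/(-14)) = (-2 + 2*6)*(4*(-83/(-14))**2) = (-2 + 12)*(4*(-83*(-1/14))**2) = 10*(4*(83/14)**2) = 10*(4*(6889/196)) = 10*(6889/49) = 68890/49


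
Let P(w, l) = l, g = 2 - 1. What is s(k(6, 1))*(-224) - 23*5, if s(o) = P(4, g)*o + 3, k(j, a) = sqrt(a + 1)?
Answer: -787 - 224*sqrt(2) ≈ -1103.8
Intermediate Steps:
g = 1
k(j, a) = sqrt(1 + a)
s(o) = 3 + o (s(o) = 1*o + 3 = o + 3 = 3 + o)
s(k(6, 1))*(-224) - 23*5 = (3 + sqrt(1 + 1))*(-224) - 23*5 = (3 + sqrt(2))*(-224) - 115 = (-672 - 224*sqrt(2)) - 115 = -787 - 224*sqrt(2)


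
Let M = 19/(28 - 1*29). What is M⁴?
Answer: 130321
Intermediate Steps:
M = -19 (M = 19/(28 - 29) = 19/(-1) = 19*(-1) = -19)
M⁴ = (-19)⁴ = 130321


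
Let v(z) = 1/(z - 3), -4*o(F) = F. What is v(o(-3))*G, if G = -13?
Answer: 52/9 ≈ 5.7778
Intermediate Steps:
o(F) = -F/4
v(z) = 1/(-3 + z)
v(o(-3))*G = -13/(-3 - ¼*(-3)) = -13/(-3 + ¾) = -13/(-9/4) = -4/9*(-13) = 52/9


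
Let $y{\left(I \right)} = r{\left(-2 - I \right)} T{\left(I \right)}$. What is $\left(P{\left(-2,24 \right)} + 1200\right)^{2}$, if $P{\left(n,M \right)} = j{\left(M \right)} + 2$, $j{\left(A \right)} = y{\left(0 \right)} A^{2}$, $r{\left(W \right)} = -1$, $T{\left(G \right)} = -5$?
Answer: $16662724$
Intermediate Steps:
$y{\left(I \right)} = 5$ ($y{\left(I \right)} = \left(-1\right) \left(-5\right) = 5$)
$j{\left(A \right)} = 5 A^{2}$
$P{\left(n,M \right)} = 2 + 5 M^{2}$ ($P{\left(n,M \right)} = 5 M^{2} + 2 = 2 + 5 M^{2}$)
$\left(P{\left(-2,24 \right)} + 1200\right)^{2} = \left(\left(2 + 5 \cdot 24^{2}\right) + 1200\right)^{2} = \left(\left(2 + 5 \cdot 576\right) + 1200\right)^{2} = \left(\left(2 + 2880\right) + 1200\right)^{2} = \left(2882 + 1200\right)^{2} = 4082^{2} = 16662724$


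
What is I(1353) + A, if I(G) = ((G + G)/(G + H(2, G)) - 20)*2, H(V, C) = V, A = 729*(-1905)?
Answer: -1881798263/1355 ≈ -1.3888e+6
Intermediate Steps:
A = -1388745
I(G) = -40 + 4*G/(2 + G) (I(G) = ((G + G)/(G + 2) - 20)*2 = ((2*G)/(2 + G) - 20)*2 = (2*G/(2 + G) - 20)*2 = (-20 + 2*G/(2 + G))*2 = -40 + 4*G/(2 + G))
I(1353) + A = 4*(-20 - 9*1353)/(2 + 1353) - 1388745 = 4*(-20 - 12177)/1355 - 1388745 = 4*(1/1355)*(-12197) - 1388745 = -48788/1355 - 1388745 = -1881798263/1355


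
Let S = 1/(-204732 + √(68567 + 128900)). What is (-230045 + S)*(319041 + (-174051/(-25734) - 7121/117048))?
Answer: -1544393181977560857659534452727/21042118186987505304 - 3043191387947129*√547/21042118186987505304 ≈ -7.3395e+10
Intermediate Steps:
S = 1/(-204732 + 19*√547) (S = 1/(-204732 + √197467) = 1/(-204732 + 19*√547) ≈ -4.8951e-6)
(-230045 + S)*(319041 + (-174051/(-25734) - 7121/117048)) = (-230045 + (-204732/41914994357 - 19*√547/41914994357))*(319041 + (-174051/(-25734) - 7121/117048)) = (-9642334877060797/41914994357 - 19*√547/41914994357)*(319041 + (-174051*(-1/25734) - 7121*1/117048)) = (-9642334877060797/41914994357 - 19*√547/41914994357)*(319041 + (58017/8578 - 7121/117048)) = (-9642334877060797/41914994357 - 19*√547/41914994357)*(319041 + 3364844939/502018872) = (-9642334877060797/41914994357 - 19*√547/41914994357)*(160167967786691/502018872) = -1544393181977560857659534452727/21042118186987505304 - 3043191387947129*√547/21042118186987505304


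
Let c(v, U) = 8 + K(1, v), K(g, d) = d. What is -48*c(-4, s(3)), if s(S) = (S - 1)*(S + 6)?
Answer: -192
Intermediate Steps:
s(S) = (-1 + S)*(6 + S)
c(v, U) = 8 + v
-48*c(-4, s(3)) = -48*(8 - 4) = -48*4 = -192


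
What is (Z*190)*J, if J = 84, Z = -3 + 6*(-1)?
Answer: -143640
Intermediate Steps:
Z = -9 (Z = -3 - 6 = -9)
(Z*190)*J = -9*190*84 = -1710*84 = -143640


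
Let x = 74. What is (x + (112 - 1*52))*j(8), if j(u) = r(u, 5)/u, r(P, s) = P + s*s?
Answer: 2211/4 ≈ 552.75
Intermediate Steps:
r(P, s) = P + s**2
j(u) = (25 + u)/u (j(u) = (u + 5**2)/u = (u + 25)/u = (25 + u)/u)
(x + (112 - 1*52))*j(8) = (74 + (112 - 1*52))*((25 + 8)/8) = (74 + (112 - 52))*((1/8)*33) = (74 + 60)*(33/8) = 134*(33/8) = 2211/4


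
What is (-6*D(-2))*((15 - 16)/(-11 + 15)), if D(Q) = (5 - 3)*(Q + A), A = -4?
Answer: -18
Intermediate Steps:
D(Q) = -8 + 2*Q (D(Q) = (5 - 3)*(Q - 4) = 2*(-4 + Q) = -8 + 2*Q)
(-6*D(-2))*((15 - 16)/(-11 + 15)) = (-6*(-8 + 2*(-2)))*((15 - 16)/(-11 + 15)) = (-6*(-8 - 4))*(-1/4) = (-6*(-12))*(-1*¼) = 72*(-¼) = -18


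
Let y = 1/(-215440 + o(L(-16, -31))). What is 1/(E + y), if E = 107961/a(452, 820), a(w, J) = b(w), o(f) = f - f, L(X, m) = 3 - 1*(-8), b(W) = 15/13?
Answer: 215440/20157902127 ≈ 1.0688e-5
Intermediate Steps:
b(W) = 15/13 (b(W) = 15*(1/13) = 15/13)
L(X, m) = 11 (L(X, m) = 3 + 8 = 11)
o(f) = 0
a(w, J) = 15/13
E = 467831/5 (E = 107961/(15/13) = 107961*(13/15) = 467831/5 ≈ 93566.)
y = -1/215440 (y = 1/(-215440 + 0) = 1/(-215440) = -1/215440 ≈ -4.6417e-6)
1/(E + y) = 1/(467831/5 - 1/215440) = 1/(20157902127/215440) = 215440/20157902127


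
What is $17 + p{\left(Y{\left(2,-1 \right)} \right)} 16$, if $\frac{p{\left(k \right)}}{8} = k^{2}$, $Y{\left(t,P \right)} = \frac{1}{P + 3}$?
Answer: $49$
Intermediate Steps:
$Y{\left(t,P \right)} = \frac{1}{3 + P}$
$p{\left(k \right)} = 8 k^{2}$
$17 + p{\left(Y{\left(2,-1 \right)} \right)} 16 = 17 + 8 \left(\frac{1}{3 - 1}\right)^{2} \cdot 16 = 17 + 8 \left(\frac{1}{2}\right)^{2} \cdot 16 = 17 + \frac{8}{4} \cdot 16 = 17 + 8 \cdot \frac{1}{4} \cdot 16 = 17 + 2 \cdot 16 = 17 + 32 = 49$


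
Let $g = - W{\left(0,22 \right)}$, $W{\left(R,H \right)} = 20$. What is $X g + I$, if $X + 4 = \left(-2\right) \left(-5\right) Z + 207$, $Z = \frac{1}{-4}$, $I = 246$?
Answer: $-3764$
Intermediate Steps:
$g = -20$ ($g = \left(-1\right) 20 = -20$)
$Z = - \frac{1}{4} \approx -0.25$
$X = \frac{401}{2}$ ($X = -4 + \left(\left(-2\right) \left(-5\right) \left(- \frac{1}{4}\right) + 207\right) = -4 + \left(10 \left(- \frac{1}{4}\right) + 207\right) = -4 + \left(- \frac{5}{2} + 207\right) = -4 + \frac{409}{2} = \frac{401}{2} \approx 200.5$)
$X g + I = \frac{401}{2} \left(-20\right) + 246 = -4010 + 246 = -3764$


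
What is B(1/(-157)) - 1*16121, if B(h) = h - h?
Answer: -16121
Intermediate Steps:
B(h) = 0
B(1/(-157)) - 1*16121 = 0 - 1*16121 = 0 - 16121 = -16121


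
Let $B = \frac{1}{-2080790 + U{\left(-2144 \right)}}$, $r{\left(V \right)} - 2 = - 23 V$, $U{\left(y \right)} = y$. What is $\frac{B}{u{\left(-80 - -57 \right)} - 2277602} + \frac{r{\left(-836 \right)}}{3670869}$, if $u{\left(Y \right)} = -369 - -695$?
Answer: $\frac{1321969306396481}{252354453749716584} \approx 0.0052385$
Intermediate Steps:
$u{\left(Y \right)} = 326$ ($u{\left(Y \right)} = -369 + 695 = 326$)
$r{\left(V \right)} = 2 - 23 V$
$B = - \frac{1}{2082934}$ ($B = \frac{1}{-2080790 - 2144} = \frac{1}{-2082934} = - \frac{1}{2082934} \approx -4.8009 \cdot 10^{-7}$)
$\frac{B}{u{\left(-80 - -57 \right)} - 2277602} + \frac{r{\left(-836 \right)}}{3670869} = - \frac{1}{2082934 \left(326 - 2277602\right)} + \frac{2 - -19228}{3670869} = - \frac{1}{2082934 \left(-2277276\right)} + \left(2 + 19228\right) \frac{1}{3670869} = \left(- \frac{1}{2082934}\right) \left(- \frac{1}{2277276}\right) + 19230 \cdot \frac{1}{3670869} = \frac{1}{4743415607784} + \frac{6410}{1223623} = \frac{1321969306396481}{252354453749716584}$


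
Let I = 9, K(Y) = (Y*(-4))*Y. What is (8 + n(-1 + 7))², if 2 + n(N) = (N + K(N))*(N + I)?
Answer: 4260096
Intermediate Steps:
K(Y) = -4*Y² (K(Y) = (-4*Y)*Y = -4*Y²)
n(N) = -2 + (9 + N)*(N - 4*N²) (n(N) = -2 + (N - 4*N²)*(N + 9) = -2 + (N - 4*N²)*(9 + N) = -2 + (9 + N)*(N - 4*N²))
(8 + n(-1 + 7))² = (8 + (-2 - 35*(-1 + 7)² - 4*(-1 + 7)³ + 9*(-1 + 7)))² = (8 + (-2 - 35*6² - 4*6³ + 9*6))² = (8 + (-2 - 35*36 - 4*216 + 54))² = (8 + (-2 - 1260 - 864 + 54))² = (8 - 2072)² = (-2064)² = 4260096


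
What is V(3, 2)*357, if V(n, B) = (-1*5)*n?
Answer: -5355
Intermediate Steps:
V(n, B) = -5*n
V(3, 2)*357 = -5*3*357 = -15*357 = -5355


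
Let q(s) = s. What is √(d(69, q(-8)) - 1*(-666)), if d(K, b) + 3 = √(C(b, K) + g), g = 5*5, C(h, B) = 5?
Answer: √(663 + √30) ≈ 25.855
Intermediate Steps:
g = 25
d(K, b) = -3 + √30 (d(K, b) = -3 + √(5 + 25) = -3 + √30)
√(d(69, q(-8)) - 1*(-666)) = √((-3 + √30) - 1*(-666)) = √((-3 + √30) + 666) = √(663 + √30)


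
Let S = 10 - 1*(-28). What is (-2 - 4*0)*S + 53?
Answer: -23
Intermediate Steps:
S = 38 (S = 10 + 28 = 38)
(-2 - 4*0)*S + 53 = (-2 - 4*0)*38 + 53 = (-2 + 0)*38 + 53 = -2*38 + 53 = -76 + 53 = -23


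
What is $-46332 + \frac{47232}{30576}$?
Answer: $- \frac{29512500}{637} \approx -46330.0$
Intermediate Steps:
$-46332 + \frac{47232}{30576} = -46332 + 47232 \cdot \frac{1}{30576} = -46332 + \frac{984}{637} = - \frac{29512500}{637}$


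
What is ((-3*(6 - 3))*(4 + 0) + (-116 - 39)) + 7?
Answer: -184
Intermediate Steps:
((-3*(6 - 3))*(4 + 0) + (-116 - 39)) + 7 = (-3*3*4 - 155) + 7 = (-9*4 - 155) + 7 = (-36 - 155) + 7 = -191 + 7 = -184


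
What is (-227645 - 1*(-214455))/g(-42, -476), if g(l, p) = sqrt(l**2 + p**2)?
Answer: -1319*sqrt(1165)/1631 ≈ -27.603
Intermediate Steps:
(-227645 - 1*(-214455))/g(-42, -476) = (-227645 - 1*(-214455))/(sqrt((-42)**2 + (-476)**2)) = (-227645 + 214455)/(sqrt(1764 + 226576)) = -13190*sqrt(1165)/16310 = -1319*sqrt(1165)/1631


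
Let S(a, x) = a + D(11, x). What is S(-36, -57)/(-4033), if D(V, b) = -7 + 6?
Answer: 1/109 ≈ 0.0091743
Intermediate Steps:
D(V, b) = -1
S(a, x) = -1 + a (S(a, x) = a - 1 = -1 + a)
S(-36, -57)/(-4033) = (-1 - 36)/(-4033) = -37*(-1/4033) = 1/109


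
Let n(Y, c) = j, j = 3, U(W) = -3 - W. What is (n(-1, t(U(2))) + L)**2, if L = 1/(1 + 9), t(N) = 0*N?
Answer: 961/100 ≈ 9.6100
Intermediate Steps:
t(N) = 0
n(Y, c) = 3
L = 1/10 ≈ 0.10000
(n(-1, t(U(2))) + L)**2 = (3 + 1/10)**2 = (31/10)**2 = 961/100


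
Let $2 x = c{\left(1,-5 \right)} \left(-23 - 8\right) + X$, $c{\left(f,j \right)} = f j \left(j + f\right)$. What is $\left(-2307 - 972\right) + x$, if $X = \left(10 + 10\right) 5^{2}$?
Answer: $-3339$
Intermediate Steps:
$c{\left(f,j \right)} = f j \left(f + j\right)$
$X = 500$ ($X = 20 \cdot 25 = 500$)
$x = -60$ ($x = \frac{1 \left(-5\right) \left(1 - 5\right) \left(-23 - 8\right) + 500}{2} = \frac{1 \left(-5\right) \left(-4\right) \left(-31\right) + 500}{2} = \frac{20 \left(-31\right) + 500}{2} = \frac{-620 + 500}{2} = \frac{1}{2} \left(-120\right) = -60$)
$\left(-2307 - 972\right) + x = \left(-2307 - 972\right) - 60 = -3279 - 60 = -3339$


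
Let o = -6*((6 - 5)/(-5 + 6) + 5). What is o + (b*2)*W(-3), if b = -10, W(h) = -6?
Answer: 84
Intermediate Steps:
o = -36 (o = -6*(1/1 + 5) = -6*(1*1 + 5) = -6*(1 + 5) = -6*6 = -36)
o + (b*2)*W(-3) = -36 - 10*2*(-6) = -36 - 20*(-6) = -36 + 120 = 84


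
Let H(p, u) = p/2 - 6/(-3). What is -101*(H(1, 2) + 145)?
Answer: -29795/2 ≈ -14898.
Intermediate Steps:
H(p, u) = 2 + p/2 (H(p, u) = p*(½) - 6*(-⅓) = p/2 + 2 = 2 + p/2)
-101*(H(1, 2) + 145) = -101*((2 + (½)*1) + 145) = -101*((2 + ½) + 145) = -101*(5/2 + 145) = -101*295/2 = -29795/2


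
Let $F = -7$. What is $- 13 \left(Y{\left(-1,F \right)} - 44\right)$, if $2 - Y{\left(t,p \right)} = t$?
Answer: $533$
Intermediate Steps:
$Y{\left(t,p \right)} = 2 - t$
$- 13 \left(Y{\left(-1,F \right)} - 44\right) = - 13 \left(\left(2 - -1\right) - 44\right) = - 13 \left(\left(2 + 1\right) - 44\right) = - 13 \left(3 - 44\right) = \left(-13\right) \left(-41\right) = 533$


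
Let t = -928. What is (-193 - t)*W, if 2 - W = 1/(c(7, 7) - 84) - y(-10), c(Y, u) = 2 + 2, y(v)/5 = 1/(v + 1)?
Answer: 51401/48 ≈ 1070.9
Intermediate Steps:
y(v) = 5/(1 + v) (y(v) = 5/(v + 1) = 5/(1 + v))
c(Y, u) = 4
W = 1049/720 (W = 2 - (1/(4 - 84) - 5/(1 - 10)) = 2 - (1/(-80) - 5/(-9)) = 2 - (-1/80 - 5*(-1)/9) = 2 - (-1/80 - 1*(-5/9)) = 2 - (-1/80 + 5/9) = 2 - 1*391/720 = 2 - 391/720 = 1049/720 ≈ 1.4569)
(-193 - t)*W = (-193 - 1*(-928))*(1049/720) = (-193 + 928)*(1049/720) = 735*(1049/720) = 51401/48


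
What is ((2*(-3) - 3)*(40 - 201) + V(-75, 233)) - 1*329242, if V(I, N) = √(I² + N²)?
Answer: -327793 + √59914 ≈ -3.2755e+5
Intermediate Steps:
((2*(-3) - 3)*(40 - 201) + V(-75, 233)) - 1*329242 = ((2*(-3) - 3)*(40 - 201) + √((-75)² + 233²)) - 1*329242 = ((-6 - 3)*(-161) + √(5625 + 54289)) - 329242 = (-9*(-161) + √59914) - 329242 = (1449 + √59914) - 329242 = -327793 + √59914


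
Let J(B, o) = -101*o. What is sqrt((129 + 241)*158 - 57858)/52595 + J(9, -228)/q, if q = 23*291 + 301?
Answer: 11514/3497 + sqrt(602)/52595 ≈ 3.2930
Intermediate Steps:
q = 6994 (q = 6693 + 301 = 6994)
sqrt((129 + 241)*158 - 57858)/52595 + J(9, -228)/q = sqrt((129 + 241)*158 - 57858)/52595 - 101*(-228)/6994 = sqrt(370*158 - 57858)*(1/52595) + 23028*(1/6994) = sqrt(58460 - 57858)*(1/52595) + 11514/3497 = sqrt(602)*(1/52595) + 11514/3497 = sqrt(602)/52595 + 11514/3497 = 11514/3497 + sqrt(602)/52595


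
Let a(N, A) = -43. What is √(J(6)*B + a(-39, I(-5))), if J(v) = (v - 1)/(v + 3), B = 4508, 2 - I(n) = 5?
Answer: √22153/3 ≈ 49.613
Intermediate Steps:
I(n) = -3 (I(n) = 2 - 1*5 = 2 - 5 = -3)
J(v) = (-1 + v)/(3 + v)
√(J(6)*B + a(-39, I(-5))) = √(((-1 + 6)/(3 + 6))*4508 - 43) = √((5/9)*4508 - 43) = √(22540/9 - 43) = √(22153/9) = √22153/3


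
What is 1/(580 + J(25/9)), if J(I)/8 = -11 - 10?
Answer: 1/412 ≈ 0.0024272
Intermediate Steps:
J(I) = -168 (J(I) = 8*(-11 - 10) = 8*(-21) = -168)
1/(580 + J(25/9)) = 1/(580 - 168) = 1/412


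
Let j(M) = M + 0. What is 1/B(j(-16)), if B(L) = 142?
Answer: 1/142 ≈ 0.0070423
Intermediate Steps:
j(M) = M
1/B(j(-16)) = 1/142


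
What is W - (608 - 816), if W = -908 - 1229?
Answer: -1929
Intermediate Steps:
W = -2137
W - (608 - 816) = -2137 - (608 - 816) = -2137 - 1*(-208) = -2137 + 208 = -1929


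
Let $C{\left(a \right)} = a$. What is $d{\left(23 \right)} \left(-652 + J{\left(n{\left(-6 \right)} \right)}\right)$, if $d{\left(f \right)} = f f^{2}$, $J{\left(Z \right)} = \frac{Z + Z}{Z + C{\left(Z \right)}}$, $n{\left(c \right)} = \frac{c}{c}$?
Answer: $-7920717$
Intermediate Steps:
$n{\left(c \right)} = 1$
$J{\left(Z \right)} = 1$ ($J{\left(Z \right)} = \frac{Z + Z}{Z + Z} = \frac{2 Z}{2 Z} = 2 Z \frac{1}{2 Z} = 1$)
$d{\left(f \right)} = f^{3}$
$d{\left(23 \right)} \left(-652 + J{\left(n{\left(-6 \right)} \right)}\right) = 23^{3} \left(-652 + 1\right) = 12167 \left(-651\right) = -7920717$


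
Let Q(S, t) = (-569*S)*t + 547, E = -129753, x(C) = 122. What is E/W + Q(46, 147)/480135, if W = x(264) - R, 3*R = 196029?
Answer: -14508327092/2408837295 ≈ -6.0230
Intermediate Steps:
R = 65343 (R = (⅓)*196029 = 65343)
W = -65221 (W = 122 - 1*65343 = 122 - 65343 = -65221)
Q(S, t) = 547 - 569*S*t (Q(S, t) = -569*S*t + 547 = 547 - 569*S*t)
E/W + Q(46, 147)/480135 = -129753/(-65221) + (547 - 569*46*147)/480135 = -129753*(-1/65221) + (547 - 3847578)*(1/480135) = 9981/5017 - 3847031*1/480135 = 9981/5017 - 3847031/480135 = -14508327092/2408837295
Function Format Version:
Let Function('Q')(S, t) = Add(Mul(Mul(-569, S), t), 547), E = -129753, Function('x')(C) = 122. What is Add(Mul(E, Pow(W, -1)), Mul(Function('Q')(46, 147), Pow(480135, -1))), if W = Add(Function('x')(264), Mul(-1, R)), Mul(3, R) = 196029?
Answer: Rational(-14508327092, 2408837295) ≈ -6.0230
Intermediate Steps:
R = 65343 (R = Mul(Rational(1, 3), 196029) = 65343)
W = -65221 (W = Add(122, Mul(-1, 65343)) = Add(122, -65343) = -65221)
Function('Q')(S, t) = Add(547, Mul(-569, S, t)) (Function('Q')(S, t) = Add(Mul(-569, S, t), 547) = Add(547, Mul(-569, S, t)))
Add(Mul(E, Pow(W, -1)), Mul(Function('Q')(46, 147), Pow(480135, -1))) = Add(Mul(-129753, Pow(-65221, -1)), Mul(Add(547, Mul(-569, 46, 147)), Pow(480135, -1))) = Add(Mul(-129753, Rational(-1, 65221)), Mul(Add(547, -3847578), Rational(1, 480135))) = Add(Rational(9981, 5017), Mul(-3847031, Rational(1, 480135))) = Add(Rational(9981, 5017), Rational(-3847031, 480135)) = Rational(-14508327092, 2408837295)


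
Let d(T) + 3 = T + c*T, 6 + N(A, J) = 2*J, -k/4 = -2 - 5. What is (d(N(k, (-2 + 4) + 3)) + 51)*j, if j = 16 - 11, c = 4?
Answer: 340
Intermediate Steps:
k = 28 (k = -4*(-2 - 5) = -4*(-7) = 28)
N(A, J) = -6 + 2*J
j = 5
d(T) = -3 + 5*T (d(T) = -3 + (T + 4*T) = -3 + 5*T)
(d(N(k, (-2 + 4) + 3)) + 51)*j = ((-3 + 5*(-6 + 2*((-2 + 4) + 3))) + 51)*5 = ((-3 + 5*(-6 + 2*(2 + 3))) + 51)*5 = ((-3 + 5*(-6 + 2*5)) + 51)*5 = ((-3 + 5*(-6 + 10)) + 51)*5 = ((-3 + 5*4) + 51)*5 = ((-3 + 20) + 51)*5 = (17 + 51)*5 = 68*5 = 340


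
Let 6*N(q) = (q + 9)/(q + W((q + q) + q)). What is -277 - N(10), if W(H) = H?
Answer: -66499/240 ≈ -277.08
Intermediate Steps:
N(q) = (9 + q)/(24*q) (N(q) = ((q + 9)/(q + ((q + q) + q)))/6 = ((9 + q)/(q + (2*q + q)))/6 = ((9 + q)/(q + 3*q))/6 = ((9 + q)/((4*q)))/6 = ((9 + q)*(1/(4*q)))/6 = ((9 + q)/(4*q))/6 = (9 + q)/(24*q))
-277 - N(10) = -277 - (9 + 10)/(24*10) = -277 - 19/(24*10) = -277 - 1*19/240 = -277 - 19/240 = -66499/240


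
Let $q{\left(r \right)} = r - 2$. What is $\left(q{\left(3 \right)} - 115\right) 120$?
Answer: $-13680$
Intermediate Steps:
$q{\left(r \right)} = -2 + r$
$\left(q{\left(3 \right)} - 115\right) 120 = \left(\left(-2 + 3\right) - 115\right) 120 = \left(1 - 115\right) 120 = \left(-114\right) 120 = -13680$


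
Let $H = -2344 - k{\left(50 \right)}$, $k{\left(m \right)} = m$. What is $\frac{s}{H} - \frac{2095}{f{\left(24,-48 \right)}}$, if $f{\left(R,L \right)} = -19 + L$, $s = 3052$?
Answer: $\frac{343639}{11457} \approx 29.994$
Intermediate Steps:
$H = -2394$ ($H = -2344 - 50 = -2394$)
$\frac{s}{H} - \frac{2095}{f{\left(24,-48 \right)}} = \frac{3052}{-2394} - \frac{2095}{-19 - 48} = 3052 \left(- \frac{1}{2394}\right) - \frac{2095}{-67} = - \frac{218}{171} - - \frac{2095}{67} = - \frac{218}{171} + \frac{2095}{67} = \frac{343639}{11457}$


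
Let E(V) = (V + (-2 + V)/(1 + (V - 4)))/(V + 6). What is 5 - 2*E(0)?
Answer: 43/9 ≈ 4.7778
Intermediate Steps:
E(V) = (V + (-2 + V)/(-3 + V))/(6 + V) (E(V) = (V + (-2 + V)/(1 + (-4 + V)))/(6 + V) = (V + (-2 + V)/(-3 + V))/(6 + V))
5 - 2*E(0) = 5 - 2*(-2 + 0² - 2*0)/(-18 + 0² + 3*0) = 5 - 2*(-2 + 0 + 0)/(-18 + 0 + 0) = 5 - 2*(-2)/(-18) = 5 - (-1)*(-2)/9 = 5 - 2*⅑ = 5 - 2/9 = 43/9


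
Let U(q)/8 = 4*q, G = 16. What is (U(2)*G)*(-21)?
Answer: -21504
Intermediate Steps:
U(q) = 32*q (U(q) = 8*(4*q) = 32*q)
(U(2)*G)*(-21) = ((32*2)*16)*(-21) = (64*16)*(-21) = 1024*(-21) = -21504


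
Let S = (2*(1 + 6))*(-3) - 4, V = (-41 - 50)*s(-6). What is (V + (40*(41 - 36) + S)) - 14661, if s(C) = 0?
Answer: -14507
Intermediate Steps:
V = 0 (V = (-41 - 50)*0 = -91*0 = 0)
S = -46 (S = (2*7)*(-3) - 4 = 14*(-3) - 4 = -42 - 4 = -46)
(V + (40*(41 - 36) + S)) - 14661 = (0 + (40*(41 - 36) - 46)) - 14661 = (0 + (40*5 - 46)) - 14661 = (0 + (200 - 46)) - 14661 = (0 + 154) - 14661 = 154 - 14661 = -14507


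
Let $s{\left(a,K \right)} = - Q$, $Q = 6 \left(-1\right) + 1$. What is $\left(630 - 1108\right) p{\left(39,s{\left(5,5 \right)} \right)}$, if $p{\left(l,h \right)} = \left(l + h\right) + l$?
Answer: $-39674$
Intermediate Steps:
$Q = -5$ ($Q = -6 + 1 = -5$)
$s{\left(a,K \right)} = 5$ ($s{\left(a,K \right)} = \left(-1\right) \left(-5\right) = 5$)
$p{\left(l,h \right)} = h + 2 l$ ($p{\left(l,h \right)} = \left(h + l\right) + l = h + 2 l$)
$\left(630 - 1108\right) p{\left(39,s{\left(5,5 \right)} \right)} = \left(630 - 1108\right) \left(5 + 2 \cdot 39\right) = - 478 \left(5 + 78\right) = \left(-478\right) 83 = -39674$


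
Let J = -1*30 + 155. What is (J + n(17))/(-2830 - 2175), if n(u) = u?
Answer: -142/5005 ≈ -0.028372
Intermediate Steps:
J = 125 (J = -30 + 155 = 125)
(J + n(17))/(-2830 - 2175) = (125 + 17)/(-2830 - 2175) = 142/(-5005) = 142*(-1/5005) = -142/5005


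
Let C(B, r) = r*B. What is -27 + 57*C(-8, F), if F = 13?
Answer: -5955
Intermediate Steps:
C(B, r) = B*r
-27 + 57*C(-8, F) = -27 + 57*(-8*13) = -27 + 57*(-104) = -27 - 5928 = -5955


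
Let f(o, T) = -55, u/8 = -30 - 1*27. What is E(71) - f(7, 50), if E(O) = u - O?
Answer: -472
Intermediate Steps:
u = -456 (u = 8*(-30 - 1*27) = 8*(-30 - 27) = 8*(-57) = -456)
E(O) = -456 - O
E(71) - f(7, 50) = (-456 - 1*71) - 1*(-55) = (-456 - 71) + 55 = -527 + 55 = -472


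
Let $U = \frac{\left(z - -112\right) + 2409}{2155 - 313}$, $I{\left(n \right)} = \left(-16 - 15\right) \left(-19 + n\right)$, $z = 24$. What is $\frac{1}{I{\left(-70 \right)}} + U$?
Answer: $\frac{7023497}{5082078} \approx 1.382$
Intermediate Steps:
$I{\left(n \right)} = 589 - 31 n$ ($I{\left(n \right)} = - 31 \left(-19 + n\right) = 589 - 31 n$)
$U = \frac{2545}{1842}$ ($U = \frac{\left(24 - -112\right) + 2409}{2155 - 313} = \frac{\left(24 + 112\right) + 2409}{1842} = \left(136 + 2409\right) \frac{1}{1842} = 2545 \cdot \frac{1}{1842} = \frac{2545}{1842} \approx 1.3817$)
$\frac{1}{I{\left(-70 \right)}} + U = \frac{1}{589 - -2170} + \frac{2545}{1842} = \frac{1}{589 + 2170} + \frac{2545}{1842} = \frac{1}{2759} + \frac{2545}{1842} = \frac{7023497}{5082078}$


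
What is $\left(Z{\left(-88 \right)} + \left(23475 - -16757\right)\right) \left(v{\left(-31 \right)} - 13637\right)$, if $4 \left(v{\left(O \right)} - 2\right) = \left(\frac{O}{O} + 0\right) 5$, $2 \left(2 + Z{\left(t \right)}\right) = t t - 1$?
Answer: $- \frac{4810150605}{8} \approx -6.0127 \cdot 10^{8}$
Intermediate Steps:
$Z{\left(t \right)} = - \frac{5}{2} + \frac{t^{2}}{2}$ ($Z{\left(t \right)} = -2 + \frac{t t - 1}{2} = -2 + \frac{t^{2} - 1}{2} = -2 + \frac{-1 + t^{2}}{2} = -2 + \left(- \frac{1}{2} + \frac{t^{2}}{2}\right) = - \frac{5}{2} + \frac{t^{2}}{2}$)
$v{\left(O \right)} = \frac{13}{4}$ ($v{\left(O \right)} = 2 + \frac{\left(\frac{O}{O} + 0\right) 5}{4} = 2 + \frac{\left(1 + 0\right) 5}{4} = 2 + \frac{1 \cdot 5}{4} = 2 + \frac{1}{4} \cdot 5 = 2 + \frac{5}{4} = \frac{13}{4}$)
$\left(Z{\left(-88 \right)} + \left(23475 - -16757\right)\right) \left(v{\left(-31 \right)} - 13637\right) = \left(\left(- \frac{5}{2} + \frac{\left(-88\right)^{2}}{2}\right) + \left(23475 - -16757\right)\right) \left(\frac{13}{4} - 13637\right) = \left(\left(- \frac{5}{2} + \frac{1}{2} \cdot 7744\right) + \left(23475 + 16757\right)\right) \left(- \frac{54535}{4}\right) = \left(\left(- \frac{5}{2} + 3872\right) + 40232\right) \left(- \frac{54535}{4}\right) = \left(\frac{7739}{2} + 40232\right) \left(- \frac{54535}{4}\right) = \frac{88203}{2} \left(- \frac{54535}{4}\right) = - \frac{4810150605}{8}$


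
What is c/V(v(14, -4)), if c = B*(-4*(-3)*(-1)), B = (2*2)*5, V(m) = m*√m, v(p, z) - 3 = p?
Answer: -240*√17/289 ≈ -3.4240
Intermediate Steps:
v(p, z) = 3 + p
V(m) = m^(3/2)
B = 20 (B = 4*5 = 20)
c = -240 (c = 20*(-4*(-3)*(-1)) = 20*(12*(-1)) = 20*(-12) = -240)
c/V(v(14, -4)) = -240/(3 + 14)^(3/2) = -240*√17/289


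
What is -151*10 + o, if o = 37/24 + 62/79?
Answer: -2858549/1896 ≈ -1507.7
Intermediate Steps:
o = 4411/1896 (o = 37*(1/24) + 62*(1/79) = 37/24 + 62/79 = 4411/1896 ≈ 2.3265)
-151*10 + o = -151*10 + 4411/1896 = -1510 + 4411/1896 = -2858549/1896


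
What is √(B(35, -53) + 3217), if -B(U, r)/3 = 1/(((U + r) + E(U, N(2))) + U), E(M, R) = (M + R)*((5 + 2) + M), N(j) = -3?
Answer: √5958912574/1361 ≈ 56.719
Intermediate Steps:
E(M, R) = (7 + M)*(M + R) (E(M, R) = (M + R)*(7 + M) = (7 + M)*(M + R))
B(U, r) = -3/(-21 + r + U² + 6*U) (B(U, r) = -3/(((U + r) + (U² + 7*U + 7*(-3) + U*(-3))) + U) = -3/(((U + r) + (U² + 7*U - 21 - 3*U)) + U) = -3/(((U + r) + (-21 + U² + 4*U)) + U) = -3/((-21 + r + U² + 5*U) + U) = -3/(-21 + r + U² + 6*U))
√(B(35, -53) + 3217) = √(-3/(-21 - 53 + 35² + 6*35) + 3217) = √(-3/(-21 - 53 + 1225 + 210) + 3217) = √(-3/1361 + 3217) = √(4378334/1361) = √5958912574/1361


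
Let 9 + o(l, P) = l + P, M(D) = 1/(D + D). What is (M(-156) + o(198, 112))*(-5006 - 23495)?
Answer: -2676557411/312 ≈ -8.5787e+6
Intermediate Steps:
M(D) = 1/(2*D)
o(l, P) = -9 + P + l (o(l, P) = -9 + (l + P) = -9 + (P + l) = -9 + P + l)
(M(-156) + o(198, 112))*(-5006 - 23495) = ((½)/(-156) + (-9 + 112 + 198))*(-5006 - 23495) = ((½)*(-1/156) + 301)*(-28501) = (-1/312 + 301)*(-28501) = (93911/312)*(-28501) = -2676557411/312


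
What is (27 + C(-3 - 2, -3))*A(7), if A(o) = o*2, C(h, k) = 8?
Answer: 490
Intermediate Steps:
A(o) = 2*o
(27 + C(-3 - 2, -3))*A(7) = (27 + 8)*(2*7) = 35*14 = 490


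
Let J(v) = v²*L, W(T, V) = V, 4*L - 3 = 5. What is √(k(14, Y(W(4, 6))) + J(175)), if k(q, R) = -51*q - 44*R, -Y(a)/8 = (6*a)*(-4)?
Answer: 2*√2462 ≈ 99.237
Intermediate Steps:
L = 2 (L = ¾ + (¼)*5 = ¾ + 5/4 = 2)
Y(a) = 192*a (Y(a) = -8*6*a*(-4) = -(-192)*a = 192*a)
J(v) = 2*v² (J(v) = v²*2 = 2*v²)
√(k(14, Y(W(4, 6))) + J(175)) = √((-51*14 - 8448*6) + 2*175²) = √((-714 - 44*1152) + 2*30625) = √((-714 - 50688) + 61250) = √(-51402 + 61250) = √9848 = 2*√2462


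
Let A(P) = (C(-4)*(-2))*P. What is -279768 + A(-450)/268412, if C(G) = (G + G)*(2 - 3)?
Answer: -18773270304/67103 ≈ -2.7977e+5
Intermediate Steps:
C(G) = -2*G (C(G) = (2*G)*(-1) = -2*G)
A(P) = -16*P (A(P) = (-2*(-4)*(-2))*P = (8*(-2))*P = -16*P)
-279768 + A(-450)/268412 = -279768 - 16*(-450)/268412 = -279768 + 7200*(1/268412) = -279768 + 1800/67103 = -18773270304/67103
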